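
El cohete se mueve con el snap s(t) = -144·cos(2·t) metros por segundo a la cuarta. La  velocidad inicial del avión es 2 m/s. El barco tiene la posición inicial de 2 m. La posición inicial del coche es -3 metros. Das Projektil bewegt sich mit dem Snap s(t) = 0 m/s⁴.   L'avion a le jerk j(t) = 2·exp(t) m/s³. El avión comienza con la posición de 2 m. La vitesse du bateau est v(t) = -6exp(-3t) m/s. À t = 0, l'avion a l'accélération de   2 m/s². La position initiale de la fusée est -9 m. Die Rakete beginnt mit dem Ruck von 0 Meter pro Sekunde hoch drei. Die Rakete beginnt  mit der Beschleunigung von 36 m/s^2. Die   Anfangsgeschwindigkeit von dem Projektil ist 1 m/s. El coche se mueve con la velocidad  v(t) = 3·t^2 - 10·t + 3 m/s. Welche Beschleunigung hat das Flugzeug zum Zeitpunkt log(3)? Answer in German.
Ausgehend von dem Ruck j(t) = 2·exp(t), nehmen wir 1 Stammfunktion. Durch Integration von dem Ruck und Verwendung der Anfangsbedingung a(0) = 2, erhalten wir a(t) = 2·exp(t). Mit a(t) = 2·exp(t) und Einsetzen von t = log(3), finden wir a = 6.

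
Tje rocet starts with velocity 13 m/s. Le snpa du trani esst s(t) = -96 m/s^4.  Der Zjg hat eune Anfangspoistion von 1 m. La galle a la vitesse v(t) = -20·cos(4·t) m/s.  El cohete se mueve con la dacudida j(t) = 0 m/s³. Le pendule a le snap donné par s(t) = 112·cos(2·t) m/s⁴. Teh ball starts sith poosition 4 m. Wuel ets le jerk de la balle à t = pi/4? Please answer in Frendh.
En partant de la vitesse v(t) = -20·cos(4·t), nous prenons 2 dérivées. La dérivée de la vitesse donne l'accélération: a(t) = 80·sin(4·t). En prenant d/dt de a(t), nous trouvons j(t) = 320·cos(4·t). De l'équation du jerk j(t) = 320·cos(4·t), nous substituons t = pi/4 pour obtenir j = -320.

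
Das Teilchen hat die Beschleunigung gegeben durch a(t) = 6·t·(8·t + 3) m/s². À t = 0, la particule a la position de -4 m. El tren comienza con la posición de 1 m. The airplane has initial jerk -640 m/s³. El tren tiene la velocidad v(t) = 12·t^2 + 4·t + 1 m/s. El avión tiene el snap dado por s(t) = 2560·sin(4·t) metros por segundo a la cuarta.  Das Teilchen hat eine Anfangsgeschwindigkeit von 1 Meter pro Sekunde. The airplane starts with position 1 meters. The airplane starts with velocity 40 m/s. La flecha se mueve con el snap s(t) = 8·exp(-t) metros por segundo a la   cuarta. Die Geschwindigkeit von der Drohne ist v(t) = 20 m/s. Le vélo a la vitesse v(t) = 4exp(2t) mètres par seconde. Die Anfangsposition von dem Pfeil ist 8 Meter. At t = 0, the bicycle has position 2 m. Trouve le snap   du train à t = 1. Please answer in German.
Ausgehend von der Geschwindigkeit v(t) = 12·t^2 + 4·t + 1, nehmen wir 3 Ableitungen. Die Ableitung von der Geschwindigkeit ergibt die Beschleunigung: a(t) = 24·t + 4. Die Ableitung von der Beschleunigung ergibt den Ruck: j(t) = 24. Durch Ableiten von dem Ruck erhalten wir den Snap: s(t) = 0. Mit s(t) = 0 und Einsetzen von t = 1, finden wir s = 0.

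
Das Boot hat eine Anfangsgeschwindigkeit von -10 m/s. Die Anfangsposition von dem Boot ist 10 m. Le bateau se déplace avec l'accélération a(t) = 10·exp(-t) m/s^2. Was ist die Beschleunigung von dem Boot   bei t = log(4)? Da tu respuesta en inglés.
Using a(t) = 10·exp(-t) and substituting t = log(4), we find a = 5/2.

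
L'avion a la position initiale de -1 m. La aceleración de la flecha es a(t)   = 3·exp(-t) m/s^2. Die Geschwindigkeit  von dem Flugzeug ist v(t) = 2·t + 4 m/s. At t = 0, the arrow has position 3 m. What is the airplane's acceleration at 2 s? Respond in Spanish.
Debemos derivar nuestra ecuación de la velocidad v(t) = 2·t + 4 1 vez. Tomando d/dt de v(t), encontramos a(t) = 2. Usando a(t) = 2 y sustituyendo t = 2, encontramos a = 2.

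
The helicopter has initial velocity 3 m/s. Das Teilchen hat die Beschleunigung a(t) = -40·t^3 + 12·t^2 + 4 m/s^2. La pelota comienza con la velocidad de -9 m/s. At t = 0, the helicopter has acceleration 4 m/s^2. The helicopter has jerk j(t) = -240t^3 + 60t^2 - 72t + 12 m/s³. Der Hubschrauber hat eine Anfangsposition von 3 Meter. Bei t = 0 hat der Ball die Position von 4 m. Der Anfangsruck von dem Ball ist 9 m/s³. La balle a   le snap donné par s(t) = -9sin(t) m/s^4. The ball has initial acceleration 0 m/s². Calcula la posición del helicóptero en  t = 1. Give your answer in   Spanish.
Necesitamos integrar nuestra ecuación de la sacudida j(t) = -240·t^3 + 60·t^2 - 72·t + 12 3 veces. La integral de la sacudida, con a(0) = 4, da la aceleración: a(t) = -60·t^4 + 20·t^3 - 36·t^2 + 12·t + 4. La antiderivada de la aceleración es la velocidad. Usando v(0) = 3, obtenemos v(t) = -12·t^5 + 5·t^4 - 12·t^3 + 6·t^2 + 4·t + 3. La antiderivada de la velocidad, con x(0) = 3, da la posición: x(t) = -2·t^6 + t^5 - 3·t^4 + 2·t^3 + 2·t^2 + 3·t + 3. De la ecuación de la posición x(t) = -2·t^6 + t^5 - 3·t^4 + 2·t^3 + 2·t^2 + 3·t + 3, sustituimos t = 1 para obtener x = 6.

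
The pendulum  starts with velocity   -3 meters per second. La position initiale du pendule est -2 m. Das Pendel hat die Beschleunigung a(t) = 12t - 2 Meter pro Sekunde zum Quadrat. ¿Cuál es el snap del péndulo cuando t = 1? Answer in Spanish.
Para resolver esto, necesitamos tomar 2 derivadas de nuestra ecuación de la aceleración a(t) = 12·t - 2. La derivada de la aceleración da la sacudida: j(t) = 12. Derivando la sacudida, obtenemos el snap: s(t) = 0. De la ecuación del snap s(t) = 0, sustituimos t = 1 para obtener s = 0.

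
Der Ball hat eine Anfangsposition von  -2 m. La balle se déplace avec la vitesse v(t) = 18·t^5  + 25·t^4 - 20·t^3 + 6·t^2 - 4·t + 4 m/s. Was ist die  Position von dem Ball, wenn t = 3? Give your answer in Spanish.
Para resolver esto, necesitamos tomar 1 antiderivada de nuestra ecuación de la velocidad v(t) = 18·t^5 + 25·t^4 - 20·t^3 + 6·t^2 - 4·t + 4. Tomando ∫v(t)dt y aplicando x(0) = -2, encontramos x(t) = 3·t^6 + 5·t^5 - 5·t^4 + 2·t^3 - 2·t^2 + 4·t - 2. Usando x(t) = 3·t^6 + 5·t^5 - 5·t^4 + 2·t^3 - 2·t^2 + 4·t - 2 y sustituyendo t = 3, encontramos x = 3043.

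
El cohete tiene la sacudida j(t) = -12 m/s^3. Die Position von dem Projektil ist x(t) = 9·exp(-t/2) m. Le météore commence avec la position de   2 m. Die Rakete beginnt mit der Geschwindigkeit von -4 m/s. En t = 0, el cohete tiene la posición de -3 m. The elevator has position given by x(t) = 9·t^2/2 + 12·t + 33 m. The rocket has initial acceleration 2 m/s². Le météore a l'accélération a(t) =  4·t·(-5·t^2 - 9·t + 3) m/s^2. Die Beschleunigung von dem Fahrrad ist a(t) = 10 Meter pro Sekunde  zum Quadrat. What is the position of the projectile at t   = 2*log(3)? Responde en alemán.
Wir haben die Position x(t) = 9·exp(-t/2). Durch Einsetzen von t = 2*log(3): x(2*log(3)) = 3.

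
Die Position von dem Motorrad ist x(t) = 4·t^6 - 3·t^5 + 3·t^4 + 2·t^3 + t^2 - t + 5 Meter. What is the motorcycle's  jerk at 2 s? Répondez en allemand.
Wir müssen unsere Gleichung für die Position x(t) = 4·t^6 - 3·t^5 + 3·t^4 + 2·t^3 + t^2 - t + 5 3-mal ableiten. Die Ableitung von der Position ergibt die Geschwindigkeit: v(t) = 24·t^5 - 15·t^4 + 12·t^3 + 6·t^2 + 2·t - 1. Mit d/dt von v(t) finden wir a(t) = 120·t^4 - 60·t^3 + 36·t^2 + 12·t + 2. Durch Ableiten von der Beschleunigung erhalten wir den Ruck: j(t) = 480·t^3 - 180·t^2 + 72·t + 12. Aus der Gleichung für den Ruck j(t) = 480·t^3 - 180·t^2 + 72·t + 12, setzen wir t = 2 ein und erhalten j = 3276.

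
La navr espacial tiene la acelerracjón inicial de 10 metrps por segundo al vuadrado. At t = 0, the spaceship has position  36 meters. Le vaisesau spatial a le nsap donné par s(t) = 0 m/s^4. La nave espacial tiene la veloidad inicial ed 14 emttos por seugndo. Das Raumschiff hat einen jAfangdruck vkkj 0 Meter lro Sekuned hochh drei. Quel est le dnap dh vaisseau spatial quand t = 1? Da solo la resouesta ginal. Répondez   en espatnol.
s(1) = 0.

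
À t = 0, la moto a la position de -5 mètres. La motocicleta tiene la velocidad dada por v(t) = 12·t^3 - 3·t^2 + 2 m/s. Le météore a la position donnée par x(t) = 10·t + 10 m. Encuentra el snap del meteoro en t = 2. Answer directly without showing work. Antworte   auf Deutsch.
s(2) = 0.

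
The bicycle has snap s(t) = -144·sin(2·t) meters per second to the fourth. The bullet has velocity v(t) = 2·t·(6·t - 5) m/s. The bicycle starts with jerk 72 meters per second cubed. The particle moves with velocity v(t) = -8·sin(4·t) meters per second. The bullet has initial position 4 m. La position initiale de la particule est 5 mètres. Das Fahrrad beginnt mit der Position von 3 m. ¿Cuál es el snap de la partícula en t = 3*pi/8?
Para resolver esto, necesitamos tomar 3 derivadas de nuestra ecuación de la velocidad v(t) = -8·sin(4·t). Derivando la velocidad, obtenemos la aceleración: a(t) = -32·cos(4·t). Tomando d/dt de a(t), encontramos j(t) = 128·sin(4·t). Tomando d/dt de j(t), encontramos s(t) = 512·cos(4·t). De la ecuación del snap s(t) = 512·cos(4·t), sustituimos t = 3*pi/8 para obtener s = 0.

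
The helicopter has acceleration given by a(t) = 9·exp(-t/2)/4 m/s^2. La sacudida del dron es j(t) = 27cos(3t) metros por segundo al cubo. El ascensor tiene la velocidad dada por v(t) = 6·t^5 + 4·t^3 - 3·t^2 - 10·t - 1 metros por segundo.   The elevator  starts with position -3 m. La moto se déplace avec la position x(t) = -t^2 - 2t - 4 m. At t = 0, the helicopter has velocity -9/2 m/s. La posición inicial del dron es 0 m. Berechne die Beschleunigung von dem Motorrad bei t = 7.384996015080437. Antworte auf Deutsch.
Um dies zu lösen, müssen wir 2 Ableitungen unserer Gleichung für die Position x(t) = -t^2 - 2·t - 4 nehmen. Mit d/dt von x(t) finden wir v(t) = -2·t - 2. Die Ableitung von der Geschwindigkeit ergibt die Beschleunigung: a(t) = -2. Aus der Gleichung für die Beschleunigung a(t) = -2, setzen wir t = 7.384996015080437 ein und erhalten a = -2.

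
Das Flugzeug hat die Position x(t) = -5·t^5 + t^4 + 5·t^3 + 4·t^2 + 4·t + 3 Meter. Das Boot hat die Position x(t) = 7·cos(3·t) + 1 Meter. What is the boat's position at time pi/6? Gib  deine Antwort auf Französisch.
De l'équation de la position x(t) = 7·cos(3·t) + 1, nous substituons t = pi/6 pour obtenir x = 1.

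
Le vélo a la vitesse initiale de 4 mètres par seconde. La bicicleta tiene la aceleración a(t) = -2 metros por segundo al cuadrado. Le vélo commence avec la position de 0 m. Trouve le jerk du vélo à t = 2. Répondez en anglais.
Starting from acceleration a(t) = -2, we take 1 derivative. Differentiating acceleration, we get jerk: j(t) = 0. From the given jerk equation j(t) = 0, we substitute t = 2 to get j = 0.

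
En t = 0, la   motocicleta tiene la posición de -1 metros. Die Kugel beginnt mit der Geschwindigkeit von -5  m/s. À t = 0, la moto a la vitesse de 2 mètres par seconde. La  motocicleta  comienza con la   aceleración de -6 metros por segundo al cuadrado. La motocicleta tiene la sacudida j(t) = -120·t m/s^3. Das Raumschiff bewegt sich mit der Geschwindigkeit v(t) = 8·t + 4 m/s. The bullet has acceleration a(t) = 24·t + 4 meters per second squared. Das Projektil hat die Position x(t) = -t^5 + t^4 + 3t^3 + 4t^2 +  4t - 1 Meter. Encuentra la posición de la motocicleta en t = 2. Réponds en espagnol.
Partiendo de la sacudida j(t) = -120·t, tomamos 3 integrales. Tomando ∫j(t)dt y aplicando a(0) = -6, encontramos a(t) = -60·t^2 - 6. La integral de la aceleración, con v(0) = 2, da la velocidad: v(t) = -20·t^3 - 6·t + 2. Integrando la velocidad y usando la condición inicial x(0) = -1, obtenemos x(t) = -5·t^4 - 3·t^2 + 2·t - 1. De la ecuación de la posición x(t) = -5·t^4 - 3·t^2 + 2·t - 1, sustituimos t = 2 para obtener x = -89.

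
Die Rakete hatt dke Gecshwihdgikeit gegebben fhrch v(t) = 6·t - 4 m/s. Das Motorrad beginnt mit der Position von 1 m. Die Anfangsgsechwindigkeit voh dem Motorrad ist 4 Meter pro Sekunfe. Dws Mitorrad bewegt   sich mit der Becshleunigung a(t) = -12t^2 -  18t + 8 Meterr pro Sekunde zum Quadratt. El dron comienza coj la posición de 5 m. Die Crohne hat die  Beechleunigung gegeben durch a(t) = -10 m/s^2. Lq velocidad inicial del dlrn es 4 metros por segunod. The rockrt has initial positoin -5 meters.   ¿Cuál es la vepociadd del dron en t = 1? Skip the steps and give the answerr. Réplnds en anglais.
At t = 1, v = -6.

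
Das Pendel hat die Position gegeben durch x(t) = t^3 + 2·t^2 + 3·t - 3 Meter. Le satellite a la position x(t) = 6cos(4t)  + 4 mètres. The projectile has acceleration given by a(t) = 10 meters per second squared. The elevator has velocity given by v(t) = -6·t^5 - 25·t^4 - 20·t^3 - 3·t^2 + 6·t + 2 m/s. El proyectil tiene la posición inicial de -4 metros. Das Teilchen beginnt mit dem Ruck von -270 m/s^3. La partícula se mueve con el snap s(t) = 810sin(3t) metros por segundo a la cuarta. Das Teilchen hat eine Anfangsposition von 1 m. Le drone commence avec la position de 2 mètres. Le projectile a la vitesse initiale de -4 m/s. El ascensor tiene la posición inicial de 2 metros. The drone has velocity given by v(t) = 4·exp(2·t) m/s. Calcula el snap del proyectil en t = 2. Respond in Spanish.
Partiendo de la aceleración a(t) = 10, tomamos 2 derivadas. La derivada de la aceleración da la sacudida: j(t) = 0. Tomando d/dt de j(t), encontramos s(t) = 0. De la ecuación del snap s(t) = 0, sustituimos t = 2 para obtener s = 0.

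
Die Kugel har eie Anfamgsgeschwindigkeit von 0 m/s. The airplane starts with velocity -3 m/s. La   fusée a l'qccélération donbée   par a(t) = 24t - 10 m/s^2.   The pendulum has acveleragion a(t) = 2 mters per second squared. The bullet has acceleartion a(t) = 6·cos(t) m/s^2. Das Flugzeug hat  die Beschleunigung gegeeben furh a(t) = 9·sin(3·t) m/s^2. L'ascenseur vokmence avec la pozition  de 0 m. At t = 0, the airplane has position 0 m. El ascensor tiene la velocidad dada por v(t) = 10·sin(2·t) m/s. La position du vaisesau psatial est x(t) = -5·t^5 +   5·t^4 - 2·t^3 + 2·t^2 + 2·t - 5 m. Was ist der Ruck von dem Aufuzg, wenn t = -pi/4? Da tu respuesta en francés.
Pour résoudre ceci, nous devons prendre 2 dérivées de notre équation de la vitesse v(t) = 10·sin(2·t). En prenant d/dt de v(t), nous trouvons a(t) = 20·cos(2·t). En dérivant l'accélération, nous obtenons le jerk: j(t) = -40·sin(2·t). En utilisant j(t) = -40·sin(2·t) et en substituant t = -pi/4, nous trouvons j = 40.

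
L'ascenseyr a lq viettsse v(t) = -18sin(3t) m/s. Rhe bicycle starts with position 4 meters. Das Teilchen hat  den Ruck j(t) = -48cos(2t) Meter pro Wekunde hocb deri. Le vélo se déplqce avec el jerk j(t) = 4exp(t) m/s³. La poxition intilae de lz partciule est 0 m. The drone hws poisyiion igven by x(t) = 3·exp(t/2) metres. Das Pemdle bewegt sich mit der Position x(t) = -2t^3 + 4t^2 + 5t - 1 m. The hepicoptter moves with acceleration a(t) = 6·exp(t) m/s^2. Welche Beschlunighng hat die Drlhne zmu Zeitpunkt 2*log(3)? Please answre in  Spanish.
Para resolver esto, necesitamos tomar 2 derivadas de nuestra ecuación de la posición x(t) = 3·exp(t/2). Tomando d/dt de x(t), encontramos v(t) = 3·exp(t/2)/2. Tomando d/dt de v(t), encontramos a(t) = 3·exp(t/2)/4. Tenemos la aceleración a(t) = 3·exp(t/2)/4. Sustituyendo t = 2*log(3): a(2*log(3)) = 9/4.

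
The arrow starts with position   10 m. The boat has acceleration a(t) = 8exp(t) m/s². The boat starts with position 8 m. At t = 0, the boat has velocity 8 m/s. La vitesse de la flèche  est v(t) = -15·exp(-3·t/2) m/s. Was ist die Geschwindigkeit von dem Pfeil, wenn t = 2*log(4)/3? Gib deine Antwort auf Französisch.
Nous avons la vitesse v(t) = -15·exp(-3·t/2). En substituant t = 2*log(4)/3: v(2*log(4)/3) = -15/4.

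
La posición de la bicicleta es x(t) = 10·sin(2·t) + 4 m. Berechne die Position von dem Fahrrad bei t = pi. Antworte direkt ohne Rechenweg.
x(pi) = 4.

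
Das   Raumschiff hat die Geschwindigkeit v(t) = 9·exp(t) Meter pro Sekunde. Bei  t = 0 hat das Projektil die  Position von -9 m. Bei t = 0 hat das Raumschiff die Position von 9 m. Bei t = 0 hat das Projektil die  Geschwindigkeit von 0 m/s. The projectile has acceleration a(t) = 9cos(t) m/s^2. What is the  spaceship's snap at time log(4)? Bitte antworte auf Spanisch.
Partiendo de la velocidad v(t) = 9·exp(t), tomamos 3 derivadas. Tomando d/dt de v(t), encontramos a(t) = 9·exp(t). Tomando d/dt de a(t), encontramos j(t) = 9·exp(t). Derivando la sacudida, obtenemos el snap: s(t) = 9·exp(t). Tenemos el snap s(t) = 9·exp(t). Sustituyendo t = log(4): s(log(4)) = 36.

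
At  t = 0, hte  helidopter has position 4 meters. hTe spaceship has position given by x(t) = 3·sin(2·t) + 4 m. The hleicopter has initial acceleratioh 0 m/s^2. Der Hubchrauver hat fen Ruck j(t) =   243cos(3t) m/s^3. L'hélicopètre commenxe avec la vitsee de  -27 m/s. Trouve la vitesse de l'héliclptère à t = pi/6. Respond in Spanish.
Para resolver esto, necesitamos tomar 2 integrales de nuestra ecuación de la sacudida j(t) = 243·cos(3·t). La integral de la sacudida es la aceleración. Usando a(0) = 0, obtenemos a(t) = 81·sin(3·t). Tomando ∫a(t)dt y aplicando v(0) = -27, encontramos v(t) = -27·cos(3·t). Tenemos la velocidad v(t) = -27·cos(3·t). Sustituyendo t = pi/6: v(pi/6) = 0.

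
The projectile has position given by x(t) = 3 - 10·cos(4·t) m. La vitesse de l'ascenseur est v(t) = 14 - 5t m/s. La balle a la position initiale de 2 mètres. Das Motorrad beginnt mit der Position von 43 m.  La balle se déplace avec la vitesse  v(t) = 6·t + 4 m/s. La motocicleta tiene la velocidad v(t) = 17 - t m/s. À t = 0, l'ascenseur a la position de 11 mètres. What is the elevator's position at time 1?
We need to integrate our velocity equation v(t) = 14 - 5·t 1 time. Finding the antiderivative of v(t) and using x(0) = 11: x(t) = -5·t^2/2 + 14·t + 11. Using x(t) = -5·t^2/2 + 14·t + 11 and substituting t = 1, we find x = 45/2.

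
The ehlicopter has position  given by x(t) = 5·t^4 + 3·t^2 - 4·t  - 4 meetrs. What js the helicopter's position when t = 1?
We have position x(t) = 5·t^4 + 3·t^2 - 4·t - 4. Substituting t = 1: x(1) = 0.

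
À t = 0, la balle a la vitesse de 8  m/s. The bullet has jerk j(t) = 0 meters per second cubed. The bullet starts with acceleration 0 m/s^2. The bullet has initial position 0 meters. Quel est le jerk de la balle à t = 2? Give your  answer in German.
Mit j(t) = 0 und Einsetzen von t = 2, finden wir j = 0.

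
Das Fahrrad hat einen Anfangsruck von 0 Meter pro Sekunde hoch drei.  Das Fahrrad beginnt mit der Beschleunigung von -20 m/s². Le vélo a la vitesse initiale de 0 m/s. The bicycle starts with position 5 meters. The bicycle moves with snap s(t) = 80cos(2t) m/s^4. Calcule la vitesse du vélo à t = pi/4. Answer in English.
We need to integrate our snap equation s(t) = 80·cos(2·t) 3 times. The antiderivative of snap is jerk. Using j(0) = 0, we get j(t) = 40·sin(2·t). The integral of jerk, with a(0) = -20, gives acceleration: a(t) = -20·cos(2·t). Taking ∫a(t)dt and applying v(0) = 0, we find v(t) = -10·sin(2·t). From the given velocity equation v(t) = -10·sin(2·t), we substitute t = pi/4 to get v = -10.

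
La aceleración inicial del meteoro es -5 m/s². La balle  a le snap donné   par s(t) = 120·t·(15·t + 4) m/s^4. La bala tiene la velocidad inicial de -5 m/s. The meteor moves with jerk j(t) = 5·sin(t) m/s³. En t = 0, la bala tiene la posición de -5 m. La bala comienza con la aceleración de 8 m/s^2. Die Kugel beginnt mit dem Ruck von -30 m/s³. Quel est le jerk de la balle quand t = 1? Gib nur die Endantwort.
La réponse est 810.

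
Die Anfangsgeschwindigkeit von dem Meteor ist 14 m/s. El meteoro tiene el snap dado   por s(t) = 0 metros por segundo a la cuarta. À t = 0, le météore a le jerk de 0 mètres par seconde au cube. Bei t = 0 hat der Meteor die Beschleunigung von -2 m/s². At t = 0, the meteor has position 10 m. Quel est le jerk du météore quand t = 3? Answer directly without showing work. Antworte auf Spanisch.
En t = 3, j = 0.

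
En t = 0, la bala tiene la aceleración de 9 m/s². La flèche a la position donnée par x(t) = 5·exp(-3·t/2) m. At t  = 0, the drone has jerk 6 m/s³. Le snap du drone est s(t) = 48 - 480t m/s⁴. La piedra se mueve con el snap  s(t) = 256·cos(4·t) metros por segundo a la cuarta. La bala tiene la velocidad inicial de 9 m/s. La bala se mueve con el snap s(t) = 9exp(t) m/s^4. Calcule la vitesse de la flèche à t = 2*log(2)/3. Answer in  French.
Pour résoudre ceci, nous devons prendre 1 dérivée de notre équation de la position x(t) = 5·exp(-3·t/2). En dérivant la position, nous obtenons la vitesse: v(t) = -15·exp(-3·t/2)/2. En utilisant v(t) = -15·exp(-3·t/2)/2 et en substituant t = 2*log(2)/3, nous trouvons v = -15/4.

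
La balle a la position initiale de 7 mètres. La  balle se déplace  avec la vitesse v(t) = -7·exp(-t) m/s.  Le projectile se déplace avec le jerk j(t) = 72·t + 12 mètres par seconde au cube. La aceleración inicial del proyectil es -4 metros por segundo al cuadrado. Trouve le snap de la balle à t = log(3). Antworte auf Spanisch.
Partiendo de la velocidad v(t) = -7·exp(-t), tomamos 3 derivadas. Tomando d/dt de v(t), encontramos a(t) = 7·exp(-t). La derivada de la aceleración da la sacudida: j(t) = -7·exp(-t). La derivada de la sacudida da el snap: s(t) = 7·exp(-t). De la ecuación del snap s(t) = 7·exp(-t), sustituimos t = log(3) para obtener s = 7/3.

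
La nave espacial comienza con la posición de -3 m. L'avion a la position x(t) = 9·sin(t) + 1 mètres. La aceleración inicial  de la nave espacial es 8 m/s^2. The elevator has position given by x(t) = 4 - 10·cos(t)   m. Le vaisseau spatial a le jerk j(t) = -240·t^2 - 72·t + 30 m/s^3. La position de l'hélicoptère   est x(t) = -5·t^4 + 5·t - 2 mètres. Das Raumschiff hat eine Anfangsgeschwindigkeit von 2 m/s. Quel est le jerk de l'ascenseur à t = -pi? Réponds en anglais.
We must differentiate our position equation x(t) = 4 - 10·cos(t) 3 times. Taking d/dt of x(t), we find v(t) = 10·sin(t). Taking d/dt of v(t), we find a(t) = 10·cos(t). Taking d/dt of a(t), we find j(t) = -10·sin(t). We have jerk j(t) = -10·sin(t). Substituting t = -pi: j(-pi) = 0.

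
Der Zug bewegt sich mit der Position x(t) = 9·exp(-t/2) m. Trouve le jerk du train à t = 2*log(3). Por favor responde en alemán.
Wir müssen unsere Gleichung für die Position x(t) = 9·exp(-t/2) 3-mal ableiten. Die Ableitung von der Position ergibt die Geschwindigkeit: v(t) = -9·exp(-t/2)/2. Mit d/dt von v(t) finden wir a(t) = 9·exp(-t/2)/4. Durch Ableiten von der Beschleunigung erhalten wir den Ruck: j(t) = -9·exp(-t/2)/8. Mit j(t) = -9·exp(-t/2)/8 und Einsetzen von t = 2*log(3), finden wir j = -3/8.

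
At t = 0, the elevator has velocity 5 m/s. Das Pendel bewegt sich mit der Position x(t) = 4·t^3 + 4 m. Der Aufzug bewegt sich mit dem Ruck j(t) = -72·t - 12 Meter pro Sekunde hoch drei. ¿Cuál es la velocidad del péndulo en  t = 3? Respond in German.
Wir müssen unsere Gleichung für die Position x(t) = 4·t^3 + 4 1-mal ableiten. Mit d/dt von x(t) finden wir v(t) = 12·t^2. Mit v(t) = 12·t^2 und Einsetzen von t = 3, finden wir v = 108.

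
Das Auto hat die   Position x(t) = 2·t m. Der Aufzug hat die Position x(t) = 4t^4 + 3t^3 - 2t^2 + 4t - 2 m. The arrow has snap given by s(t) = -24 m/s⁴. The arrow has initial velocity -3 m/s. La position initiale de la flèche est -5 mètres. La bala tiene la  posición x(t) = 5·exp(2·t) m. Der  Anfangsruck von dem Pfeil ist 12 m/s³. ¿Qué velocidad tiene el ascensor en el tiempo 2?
Debemos derivar nuestra ecuación de la posición x(t) = 4·t^4 + 3·t^3 - 2·t^2 + 4·t - 2 1 vez. Tomando d/dt de x(t), encontramos v(t) = 16·t^3 + 9·t^2 - 4·t + 4. Usando v(t) = 16·t^3 + 9·t^2 - 4·t + 4 y sustituyendo t = 2, encontramos v = 160.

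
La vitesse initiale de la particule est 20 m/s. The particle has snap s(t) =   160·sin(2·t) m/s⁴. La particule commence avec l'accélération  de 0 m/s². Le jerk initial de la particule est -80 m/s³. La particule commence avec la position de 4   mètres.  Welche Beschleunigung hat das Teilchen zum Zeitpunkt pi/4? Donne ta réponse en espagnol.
Debemos encontrar la integral de nuestra ecuación del snap s(t) = 160·sin(2·t) 2 veces. La antiderivada del snap, con j(0) = -80, da la sacudida: j(t) = -80·cos(2·t). Integrando la sacudida y usando la condición inicial a(0) = 0, obtenemos a(t) = -40·sin(2·t). De la ecuación de la aceleración a(t) = -40·sin(2·t), sustituimos t = pi/4 para obtener a = -40.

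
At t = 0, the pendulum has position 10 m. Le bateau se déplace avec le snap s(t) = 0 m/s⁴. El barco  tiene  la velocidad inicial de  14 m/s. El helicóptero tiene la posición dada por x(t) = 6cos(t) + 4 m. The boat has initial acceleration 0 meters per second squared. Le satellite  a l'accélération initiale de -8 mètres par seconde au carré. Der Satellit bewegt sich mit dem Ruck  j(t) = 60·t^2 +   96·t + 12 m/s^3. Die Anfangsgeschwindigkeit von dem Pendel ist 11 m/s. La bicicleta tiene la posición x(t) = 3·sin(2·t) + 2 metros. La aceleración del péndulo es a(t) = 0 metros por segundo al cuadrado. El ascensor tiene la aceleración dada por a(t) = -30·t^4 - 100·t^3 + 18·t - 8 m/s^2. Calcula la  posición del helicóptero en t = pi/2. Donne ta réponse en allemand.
Aus der Gleichung für die Position x(t) = 6·cos(t) + 4, setzen wir t = pi/2 ein und erhalten x = 4.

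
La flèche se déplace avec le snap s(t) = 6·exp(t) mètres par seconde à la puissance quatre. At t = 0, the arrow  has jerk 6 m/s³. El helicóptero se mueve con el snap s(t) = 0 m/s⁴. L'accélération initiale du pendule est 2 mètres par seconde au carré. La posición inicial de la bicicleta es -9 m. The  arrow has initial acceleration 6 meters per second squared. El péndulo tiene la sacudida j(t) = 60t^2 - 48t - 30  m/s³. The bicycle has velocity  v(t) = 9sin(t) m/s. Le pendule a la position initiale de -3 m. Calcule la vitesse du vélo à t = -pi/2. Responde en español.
De la ecuación de la velocidad v(t) = 9·sin(t), sustituimos t = -pi/2 para obtener v = -9.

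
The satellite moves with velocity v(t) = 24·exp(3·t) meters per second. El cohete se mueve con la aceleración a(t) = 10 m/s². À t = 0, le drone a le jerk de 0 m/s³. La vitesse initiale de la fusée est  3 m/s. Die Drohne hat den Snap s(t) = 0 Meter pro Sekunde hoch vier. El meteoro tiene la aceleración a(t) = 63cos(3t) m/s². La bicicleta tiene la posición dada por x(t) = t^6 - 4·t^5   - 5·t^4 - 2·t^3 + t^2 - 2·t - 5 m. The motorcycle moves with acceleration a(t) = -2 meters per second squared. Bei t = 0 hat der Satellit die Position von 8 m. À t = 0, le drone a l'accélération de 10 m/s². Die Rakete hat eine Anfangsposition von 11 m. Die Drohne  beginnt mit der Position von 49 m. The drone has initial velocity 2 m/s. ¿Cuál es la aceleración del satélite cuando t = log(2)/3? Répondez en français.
Nous devons dériver notre équation de la vitesse v(t) = 24·exp(3·t) 1 fois. En dérivant la vitesse, nous obtenons l'accélération: a(t) = 72·exp(3·t). Nous avons l'accélération a(t) = 72·exp(3·t). En substituant t = log(2)/3: a(log(2)/3) = 144.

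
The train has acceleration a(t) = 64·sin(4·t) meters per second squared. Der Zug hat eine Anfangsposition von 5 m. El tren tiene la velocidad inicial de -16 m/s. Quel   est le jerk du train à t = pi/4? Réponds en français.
Nous devons dériver notre équation de l'accélération a(t) = 64·sin(4·t) 1 fois. En prenant d/dt de a(t), nous trouvons j(t) = 256·cos(4·t). Nous avons le jerk j(t) = 256·cos(4·t). En substituant t = pi/4: j(pi/4) = -256.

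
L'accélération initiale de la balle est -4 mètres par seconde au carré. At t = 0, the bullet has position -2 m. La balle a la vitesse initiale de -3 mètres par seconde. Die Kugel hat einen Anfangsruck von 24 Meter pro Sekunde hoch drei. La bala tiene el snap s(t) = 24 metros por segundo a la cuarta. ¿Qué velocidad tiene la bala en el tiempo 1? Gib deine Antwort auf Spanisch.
Debemos encontrar la antiderivada de nuestra ecuación del snap s(t) = 24 3 veces. La integral del snap es la sacudida. Usando j(0) = 24, obtenemos j(t) = 24·t + 24. La integral de la sacudida, con a(0) = -4, da la aceleración: a(t) = 12·t^2 + 24·t - 4. Tomando ∫a(t)dt y aplicando v(0) = -3, encontramos v(t) = 4·t^3 + 12·t^2 - 4·t - 3. Tenemos la velocidad v(t) = 4·t^3 + 12·t^2 - 4·t - 3. Sustituyendo t = 1: v(1) = 9.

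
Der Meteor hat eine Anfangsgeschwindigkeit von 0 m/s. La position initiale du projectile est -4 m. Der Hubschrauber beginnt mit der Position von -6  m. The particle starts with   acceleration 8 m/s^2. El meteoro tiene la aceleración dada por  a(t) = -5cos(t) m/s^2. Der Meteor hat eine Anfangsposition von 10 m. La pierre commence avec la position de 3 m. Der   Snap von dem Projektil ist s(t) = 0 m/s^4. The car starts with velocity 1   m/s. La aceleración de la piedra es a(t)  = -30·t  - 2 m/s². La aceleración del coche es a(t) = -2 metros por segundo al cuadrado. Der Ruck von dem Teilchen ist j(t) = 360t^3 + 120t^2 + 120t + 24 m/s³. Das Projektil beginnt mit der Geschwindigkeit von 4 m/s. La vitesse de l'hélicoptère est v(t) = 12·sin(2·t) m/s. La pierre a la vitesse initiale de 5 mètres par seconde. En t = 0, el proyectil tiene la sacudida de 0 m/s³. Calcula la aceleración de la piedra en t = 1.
Tenemos la aceleración a(t) = -30·t - 2. Sustituyendo t = 1: a(1) = -32.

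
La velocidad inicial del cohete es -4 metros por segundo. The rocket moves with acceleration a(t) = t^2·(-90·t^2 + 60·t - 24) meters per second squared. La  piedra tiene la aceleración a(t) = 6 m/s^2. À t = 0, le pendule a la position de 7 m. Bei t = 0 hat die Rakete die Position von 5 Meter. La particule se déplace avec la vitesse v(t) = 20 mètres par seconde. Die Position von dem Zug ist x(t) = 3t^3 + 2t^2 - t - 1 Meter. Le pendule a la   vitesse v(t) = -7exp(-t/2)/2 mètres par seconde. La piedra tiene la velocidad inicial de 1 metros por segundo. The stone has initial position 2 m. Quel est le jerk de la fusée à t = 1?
En partant de l'accélération a(t) = t^2·(-90·t^2 + 60·t - 24), nous prenons 1 dérivée. En prenant d/dt de a(t), nous trouvons j(t) = t^2·(60 - 180·t) + 2·t·(-90·t^2 + 60·t - 24). De l'équation du jerk j(t) = t^2·(60 - 180·t) + 2·t·(-90·t^2 + 60·t - 24), nous substituons t = 1 pour obtenir j = -228.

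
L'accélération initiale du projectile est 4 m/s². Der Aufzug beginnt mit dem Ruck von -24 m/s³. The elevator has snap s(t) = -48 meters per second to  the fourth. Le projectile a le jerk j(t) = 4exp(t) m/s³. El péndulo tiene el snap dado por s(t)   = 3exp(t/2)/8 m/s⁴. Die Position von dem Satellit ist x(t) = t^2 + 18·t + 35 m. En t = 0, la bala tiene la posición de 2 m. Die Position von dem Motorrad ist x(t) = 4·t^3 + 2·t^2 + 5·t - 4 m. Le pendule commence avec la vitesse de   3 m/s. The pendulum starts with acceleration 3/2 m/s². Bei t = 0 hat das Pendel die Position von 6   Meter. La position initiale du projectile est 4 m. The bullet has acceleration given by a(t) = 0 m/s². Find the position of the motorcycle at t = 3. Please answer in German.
Wir haben die Position x(t) = 4·t^3 + 2·t^2 + 5·t - 4. Durch Einsetzen von t = 3: x(3) = 137.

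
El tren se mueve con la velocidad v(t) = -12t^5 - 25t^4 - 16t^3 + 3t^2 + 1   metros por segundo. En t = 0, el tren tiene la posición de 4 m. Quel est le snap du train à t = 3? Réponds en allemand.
Ausgehend von der Geschwindigkeit v(t) = -12·t^5 - 25·t^4 - 16·t^3 + 3·t^2 + 1, nehmen wir 3 Ableitungen. Die Ableitung von der Geschwindigkeit ergibt die Beschleunigung: a(t) = -60·t^4 - 100·t^3 - 48·t^2 + 6·t. Die Ableitung von der Beschleunigung ergibt den Ruck: j(t) = -240·t^3 - 300·t^2 - 96·t + 6. Mit d/dt von j(t) finden wir s(t) = -720·t^2 - 600·t - 96. Wir haben den Snap s(t) = -720·t^2 - 600·t - 96. Durch Einsetzen von t = 3: s(3) = -8376.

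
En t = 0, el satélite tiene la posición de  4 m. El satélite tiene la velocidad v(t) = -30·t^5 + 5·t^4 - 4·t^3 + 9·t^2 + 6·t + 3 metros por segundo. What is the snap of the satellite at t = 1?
To solve this, we need to take 3 derivatives of our velocity equation v(t) = -30·t^5 + 5·t^4 - 4·t^3 + 9·t^2 + 6·t + 3. Differentiating velocity, we get acceleration: a(t) = -150·t^4 + 20·t^3 - 12·t^2 + 18·t + 6. The derivative of acceleration gives jerk: j(t) = -600·t^3 + 60·t^2 - 24·t + 18. Differentiating jerk, we get snap: s(t) = -1800·t^2 + 120·t - 24. We have snap s(t) = -1800·t^2 + 120·t - 24. Substituting t = 1: s(1) = -1704.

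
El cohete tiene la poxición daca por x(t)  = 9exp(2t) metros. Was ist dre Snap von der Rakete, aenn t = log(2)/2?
Ausgehend von der Position x(t) = 9·exp(2·t), nehmen wir 4 Ableitungen. Mit d/dt von x(t) finden wir v(t) = 18·exp(2·t). Durch Ableiten von der Geschwindigkeit erhalten wir die Beschleunigung: a(t) = 36·exp(2·t). Die Ableitung von der Beschleunigung ergibt den Ruck: j(t) = 72·exp(2·t). Die Ableitung von dem Ruck ergibt den Snap: s(t) = 144·exp(2·t). Aus der Gleichung für den Snap s(t) = 144·exp(2·t), setzen wir t = log(2)/2 ein und erhalten s = 288.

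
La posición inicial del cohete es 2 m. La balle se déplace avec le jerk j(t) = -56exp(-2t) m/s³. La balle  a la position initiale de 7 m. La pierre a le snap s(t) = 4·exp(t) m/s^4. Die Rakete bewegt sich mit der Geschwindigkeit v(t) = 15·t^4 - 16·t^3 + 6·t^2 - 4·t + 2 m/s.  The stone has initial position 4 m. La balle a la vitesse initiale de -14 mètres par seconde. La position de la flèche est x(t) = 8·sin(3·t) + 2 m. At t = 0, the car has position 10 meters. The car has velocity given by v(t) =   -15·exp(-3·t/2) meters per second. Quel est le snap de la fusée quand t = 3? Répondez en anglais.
We must differentiate our velocity equation v(t) = 15·t^4 - 16·t^3 + 6·t^2 - 4·t + 2 3 times. The derivative of velocity gives acceleration: a(t) = 60·t^3 - 48·t^2 + 12·t - 4. Differentiating acceleration, we get jerk: j(t) = 180·t^2 - 96·t + 12. Differentiating jerk, we get snap: s(t) = 360·t - 96. From the given snap equation s(t) = 360·t - 96, we substitute t = 3 to get s = 984.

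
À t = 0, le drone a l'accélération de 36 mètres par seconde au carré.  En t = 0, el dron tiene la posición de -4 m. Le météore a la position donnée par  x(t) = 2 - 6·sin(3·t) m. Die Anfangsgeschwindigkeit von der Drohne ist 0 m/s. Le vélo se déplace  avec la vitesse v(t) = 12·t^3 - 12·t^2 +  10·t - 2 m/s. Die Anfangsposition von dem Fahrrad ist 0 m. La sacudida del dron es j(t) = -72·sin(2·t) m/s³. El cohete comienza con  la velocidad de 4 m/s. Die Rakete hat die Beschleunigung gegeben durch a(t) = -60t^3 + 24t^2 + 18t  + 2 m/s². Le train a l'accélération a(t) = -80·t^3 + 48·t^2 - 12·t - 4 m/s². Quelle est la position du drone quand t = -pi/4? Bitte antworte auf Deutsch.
Um dies zu lösen, müssen wir 3 Stammfunktionen unserer Gleichung für den Ruck j(t) = -72·sin(2·t) finden. Das Integral von dem Ruck ist die Beschleunigung. Mit a(0) = 36 erhalten wir a(t) = 36·cos(2·t). Das Integral von der Beschleunigung, mit v(0) = 0, ergibt die Geschwindigkeit: v(t) = 18·sin(2·t). Mit ∫v(t)dt und Anwendung von x(0) = -4, finden wir x(t) = 5 - 9·cos(2·t). Aus der Gleichung für die Position x(t) = 5 - 9·cos(2·t), setzen wir t = -pi/4 ein und erhalten x = 5.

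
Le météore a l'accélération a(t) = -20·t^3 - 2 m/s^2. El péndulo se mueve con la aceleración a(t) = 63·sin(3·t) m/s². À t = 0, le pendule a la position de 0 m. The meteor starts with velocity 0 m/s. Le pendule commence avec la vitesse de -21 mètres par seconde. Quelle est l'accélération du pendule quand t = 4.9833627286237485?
En utilisant a(t) = 63·sin(3·t) et en substituant t = 4.9833627286237485, nous trouvons a = 43.3049194560144.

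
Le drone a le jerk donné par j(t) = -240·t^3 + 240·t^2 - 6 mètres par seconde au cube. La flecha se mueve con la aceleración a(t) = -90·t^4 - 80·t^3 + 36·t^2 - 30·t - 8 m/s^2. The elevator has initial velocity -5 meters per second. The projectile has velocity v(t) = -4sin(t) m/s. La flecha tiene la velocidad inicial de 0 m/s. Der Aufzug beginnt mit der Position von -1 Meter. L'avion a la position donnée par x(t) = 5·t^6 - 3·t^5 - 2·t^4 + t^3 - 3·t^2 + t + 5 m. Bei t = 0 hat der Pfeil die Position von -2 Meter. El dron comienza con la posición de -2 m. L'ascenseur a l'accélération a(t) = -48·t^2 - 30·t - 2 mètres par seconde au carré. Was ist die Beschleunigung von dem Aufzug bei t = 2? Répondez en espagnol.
De la ecuación de la aceleración a(t) = -48·t^2 - 30·t - 2, sustituimos t = 2 para obtener a = -254.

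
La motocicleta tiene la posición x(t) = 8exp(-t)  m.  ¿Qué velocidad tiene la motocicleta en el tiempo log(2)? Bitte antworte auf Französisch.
Pour résoudre ceci, nous devons prendre 1 dérivée de notre équation de la position x(t) = 8·exp(-t). La dérivée de la position donne la vitesse: v(t) = -8·exp(-t). En utilisant v(t) = -8·exp(-t) et en substituant t = log(2), nous trouvons v = -4.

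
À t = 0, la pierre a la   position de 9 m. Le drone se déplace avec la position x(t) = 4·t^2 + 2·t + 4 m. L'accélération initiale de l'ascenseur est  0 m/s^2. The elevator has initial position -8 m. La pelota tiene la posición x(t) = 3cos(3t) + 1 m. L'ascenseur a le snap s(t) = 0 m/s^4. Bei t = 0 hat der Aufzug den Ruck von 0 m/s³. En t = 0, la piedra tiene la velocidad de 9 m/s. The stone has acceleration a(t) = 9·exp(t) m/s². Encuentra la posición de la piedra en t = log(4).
Debemos encontrar la antiderivada de nuestra ecuación de la aceleración a(t) = 9·exp(t) 2 veces. Integrando la aceleración y usando la condición inicial v(0) = 9, obtenemos v(t) = 9·exp(t). Tomando ∫v(t)dt y aplicando x(0) = 9, encontramos x(t) = 9·exp(t). Usando x(t) = 9·exp(t) y sustituyendo t = log(4), encontramos x = 36.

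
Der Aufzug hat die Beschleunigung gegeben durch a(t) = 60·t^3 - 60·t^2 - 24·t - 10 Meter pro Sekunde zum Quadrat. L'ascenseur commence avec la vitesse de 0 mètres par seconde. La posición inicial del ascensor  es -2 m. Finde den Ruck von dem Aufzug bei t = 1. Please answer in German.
Wir müssen unsere Gleichung für die Beschleunigung a(t) = 60·t^3 - 60·t^2 - 24·t - 10 1-mal ableiten. Die Ableitung von der Beschleunigung ergibt den Ruck: j(t) = 180·t^2 - 120·t - 24. Aus der Gleichung für den Ruck j(t) = 180·t^2 - 120·t - 24, setzen wir t = 1 ein und erhalten j = 36.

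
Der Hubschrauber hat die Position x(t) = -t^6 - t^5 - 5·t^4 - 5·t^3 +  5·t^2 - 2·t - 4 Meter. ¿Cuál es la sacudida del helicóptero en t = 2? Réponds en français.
Nous devons dériver notre équation de la position x(t) = -t^6 - t^5 - 5·t^4 - 5·t^3 + 5·t^2 - 2·t - 4 3 fois. La dérivée de la position donne la vitesse: v(t) = -6·t^5 - 5·t^4 - 20·t^3 - 15·t^2 + 10·t - 2. En dérivant la vitesse, nous obtenons l'accélération: a(t) = -30·t^4 - 20·t^3 - 60·t^2 - 30·t + 10. En dérivant l'accélération, nous obtenons le jerk: j(t) = -120·t^3 - 60·t^2 - 120·t - 30. Nous avons le jerk j(t) = -120·t^3 - 60·t^2 - 120·t - 30. En substituant t = 2: j(2) = -1470.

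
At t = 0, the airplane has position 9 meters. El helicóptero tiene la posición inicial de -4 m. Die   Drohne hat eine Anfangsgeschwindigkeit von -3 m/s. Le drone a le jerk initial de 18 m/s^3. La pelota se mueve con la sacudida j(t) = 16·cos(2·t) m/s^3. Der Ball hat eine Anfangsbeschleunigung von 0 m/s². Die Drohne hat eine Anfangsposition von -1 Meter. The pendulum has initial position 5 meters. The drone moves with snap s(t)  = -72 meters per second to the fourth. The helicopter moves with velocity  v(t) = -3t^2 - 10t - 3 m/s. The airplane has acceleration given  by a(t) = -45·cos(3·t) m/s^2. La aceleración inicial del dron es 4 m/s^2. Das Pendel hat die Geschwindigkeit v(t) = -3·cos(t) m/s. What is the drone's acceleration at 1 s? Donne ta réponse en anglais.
Starting from snap s(t) = -72, we take 2 integrals. Integrating snap and using the initial condition j(0) = 18, we get j(t) = 18 - 72·t. The antiderivative of jerk is acceleration. Using a(0) = 4, we get a(t) = -36·t^2 + 18·t + 4. We have acceleration a(t) = -36·t^2 + 18·t + 4. Substituting t = 1: a(1) = -14.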